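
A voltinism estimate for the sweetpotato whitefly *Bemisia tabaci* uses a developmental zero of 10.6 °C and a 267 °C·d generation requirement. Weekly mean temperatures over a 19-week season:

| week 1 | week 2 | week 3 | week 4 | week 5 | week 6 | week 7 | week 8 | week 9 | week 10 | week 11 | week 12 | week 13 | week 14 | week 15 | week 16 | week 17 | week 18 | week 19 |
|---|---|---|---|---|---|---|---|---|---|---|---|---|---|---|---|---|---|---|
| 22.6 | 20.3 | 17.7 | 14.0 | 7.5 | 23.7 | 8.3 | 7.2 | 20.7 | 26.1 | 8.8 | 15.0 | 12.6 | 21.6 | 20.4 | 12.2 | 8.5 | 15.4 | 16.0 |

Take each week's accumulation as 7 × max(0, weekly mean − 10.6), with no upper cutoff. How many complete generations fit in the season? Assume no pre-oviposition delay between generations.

2 generations

Weekly DD (7 × max(0, T̄ − 10.6)): 84.0, 67.9, 49.7, 23.8, 0.0, 91.7, 0.0, 0.0, 70.7, 108.5, 0.0, 30.8, 14.0, 77.0, 68.6, 11.2, 0.0, 33.6, 37.8.
Season total = 769.3 DD.
Complete generations = ⌊769.3 / 267⌋ = 2.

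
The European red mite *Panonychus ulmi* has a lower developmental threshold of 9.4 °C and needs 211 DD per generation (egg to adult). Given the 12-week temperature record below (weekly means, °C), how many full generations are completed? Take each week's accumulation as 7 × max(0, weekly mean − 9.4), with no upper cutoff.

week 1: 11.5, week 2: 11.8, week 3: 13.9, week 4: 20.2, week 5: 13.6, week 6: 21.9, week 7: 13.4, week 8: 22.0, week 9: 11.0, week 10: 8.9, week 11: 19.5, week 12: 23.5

Weekly DD (7 × max(0, T̄ − 9.4)): 14.7, 16.8, 31.5, 75.6, 29.4, 87.5, 28.0, 88.2, 11.2, 0.0, 70.7, 98.7.
Season total = 552.3 DD.
Complete generations = ⌊552.3 / 211⌋ = 2.

2 generations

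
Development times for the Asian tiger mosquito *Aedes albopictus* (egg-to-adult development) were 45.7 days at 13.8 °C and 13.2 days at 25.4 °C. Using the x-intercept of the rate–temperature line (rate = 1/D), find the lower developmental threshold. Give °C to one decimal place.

9.1 °C

Under the model K = D·(T − T_b), so D₁·(T₁ − T_b) = D₂·(T₂ − T_b).
45.7·(13.8 − T_b) = 13.2·(25.4 − T_b)
T_b = (45.7·13.8 − 13.2·25.4) / (45.7 − 13.2) = 295.38 / 32.5 = 9.089 °C ≈ 9.1 °C.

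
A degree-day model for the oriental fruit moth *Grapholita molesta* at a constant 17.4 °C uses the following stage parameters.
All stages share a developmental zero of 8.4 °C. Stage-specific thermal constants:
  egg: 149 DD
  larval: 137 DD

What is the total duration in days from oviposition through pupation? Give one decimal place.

Daily accumulation at 17.4 °C = 17.4 − 8.4 = 9.0 DD/day.
Total K = 149 + 137 = 286 DD.
Total duration = 286 / 9.0 = 31.778 ≈ 31.8 days.

31.8 days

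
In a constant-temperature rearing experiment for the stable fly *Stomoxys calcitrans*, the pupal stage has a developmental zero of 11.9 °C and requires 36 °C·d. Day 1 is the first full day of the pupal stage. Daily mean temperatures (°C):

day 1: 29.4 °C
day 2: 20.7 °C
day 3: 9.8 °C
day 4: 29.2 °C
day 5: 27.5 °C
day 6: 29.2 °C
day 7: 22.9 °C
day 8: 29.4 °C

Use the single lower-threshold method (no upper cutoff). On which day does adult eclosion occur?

day 4

Daily DD above 11.9 °C: 17.5, 8.8, 0.0, 17.3, 15.6, 17.3, 11.0, 17.5.
Cumulative: 17.5, 26.3, 26.3, 43.6, 59.2, 76.5, 87.5, 105.0.
The total first reaches 36 DD on day 4.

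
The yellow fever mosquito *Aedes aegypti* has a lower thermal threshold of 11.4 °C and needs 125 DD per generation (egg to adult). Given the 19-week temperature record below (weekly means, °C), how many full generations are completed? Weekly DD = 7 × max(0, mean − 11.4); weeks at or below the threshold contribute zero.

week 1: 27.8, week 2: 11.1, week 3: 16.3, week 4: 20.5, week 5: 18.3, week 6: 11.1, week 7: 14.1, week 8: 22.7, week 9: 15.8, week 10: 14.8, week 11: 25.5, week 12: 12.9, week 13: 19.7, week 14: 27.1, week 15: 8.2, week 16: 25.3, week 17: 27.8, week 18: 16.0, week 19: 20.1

7 generations

Weekly DD (7 × max(0, T̄ − 11.4)): 114.8, 0.0, 34.3, 63.7, 48.3, 0.0, 18.9, 79.1, 30.8, 23.8, 98.7, 10.5, 58.1, 109.9, 0.0, 97.3, 114.8, 32.2, 60.9.
Season total = 996.1 DD.
Complete generations = ⌊996.1 / 125⌋ = 7.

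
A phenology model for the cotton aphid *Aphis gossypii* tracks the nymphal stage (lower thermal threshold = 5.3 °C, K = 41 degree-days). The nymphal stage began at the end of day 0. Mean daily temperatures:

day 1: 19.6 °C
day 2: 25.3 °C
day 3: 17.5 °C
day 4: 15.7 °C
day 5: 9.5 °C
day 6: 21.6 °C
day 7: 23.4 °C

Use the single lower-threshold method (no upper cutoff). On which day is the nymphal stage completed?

day 3

Daily DD above 5.3 °C: 14.3, 20.0, 12.2, 10.4, 4.2, 16.3, 18.1.
Cumulative: 14.3, 34.3, 46.5, 56.9, 61.1, 77.4, 95.5.
The total first reaches 41 DD on day 3.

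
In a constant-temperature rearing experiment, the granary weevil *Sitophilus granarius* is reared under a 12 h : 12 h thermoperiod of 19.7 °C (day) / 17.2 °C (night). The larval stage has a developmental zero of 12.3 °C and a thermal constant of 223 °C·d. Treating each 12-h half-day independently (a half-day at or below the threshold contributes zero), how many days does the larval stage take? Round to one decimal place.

Day half: max(0, 19.7 − 12.3) × 0.5 = 7.4 × 0.5 = 3.70 DD.
Night half: max(0, 17.2 − 12.3) × 0.5 = 4.9 × 0.5 = 2.45 DD.
Per 24 h: 6.15 DD/day.
Duration = 223 / 6.15 = 36.260 ≈ 36.3 days.

36.3 days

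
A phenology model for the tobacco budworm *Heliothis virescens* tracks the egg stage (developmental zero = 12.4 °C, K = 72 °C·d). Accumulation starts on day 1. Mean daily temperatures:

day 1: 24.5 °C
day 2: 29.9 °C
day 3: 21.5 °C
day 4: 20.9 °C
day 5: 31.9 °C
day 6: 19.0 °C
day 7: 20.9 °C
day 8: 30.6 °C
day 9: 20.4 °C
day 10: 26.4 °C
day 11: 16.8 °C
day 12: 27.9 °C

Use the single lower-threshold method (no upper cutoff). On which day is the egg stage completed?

day 6

Daily DD above 12.4 °C: 12.1, 17.5, 9.1, 8.5, 19.5, 6.6, 8.5, 18.2, 8.0, 14.0, 4.4, 15.5.
Cumulative: 12.1, 29.6, 38.7, 47.2, 66.7, 73.3, 81.8, 100.0, 108.0, 122.0, 126.4, 141.9.
The total first reaches 72 DD on day 6.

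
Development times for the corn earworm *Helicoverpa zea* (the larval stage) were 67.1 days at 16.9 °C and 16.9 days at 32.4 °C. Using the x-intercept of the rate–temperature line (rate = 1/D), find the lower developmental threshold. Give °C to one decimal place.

Linear rate model ⇒ the product D·(T − T_b) is constant across temperatures.
67.1·(16.9 − T_b) = 16.9·(32.4 − T_b)
T_b = (67.1·16.9 − 16.9·32.4) / (67.1 − 16.9) = 586.43 / 50.2 = 11.682 °C ≈ 11.7 °C.

11.7 °C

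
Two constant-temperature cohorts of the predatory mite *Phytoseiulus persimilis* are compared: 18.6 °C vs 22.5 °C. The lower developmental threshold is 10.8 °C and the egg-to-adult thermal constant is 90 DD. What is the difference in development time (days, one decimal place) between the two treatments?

At 18.6 °C: 90 / (18.6 − 10.8) = 90 / 7.8 = 11.538 d.
At 22.5 °C: 90 / (22.5 − 10.8) = 90 / 11.7 = 7.692 d.
Difference = |11.538 − 7.692| = 3.846 ≈ 3.8 days.

3.8 days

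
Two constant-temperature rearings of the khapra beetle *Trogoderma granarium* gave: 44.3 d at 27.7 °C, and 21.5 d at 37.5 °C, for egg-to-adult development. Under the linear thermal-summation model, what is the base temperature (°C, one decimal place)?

Equal thermal constants: D₁(T₁ − T_b) = D₂(T₂ − T_b).
44.3·(27.7 − T_b) = 21.5·(37.5 − T_b)
T_b = (44.3·27.7 − 21.5·37.5) / (44.3 − 21.5) = 420.86 / 22.8 = 18.459 °C ≈ 18.5 °C.

18.5 °C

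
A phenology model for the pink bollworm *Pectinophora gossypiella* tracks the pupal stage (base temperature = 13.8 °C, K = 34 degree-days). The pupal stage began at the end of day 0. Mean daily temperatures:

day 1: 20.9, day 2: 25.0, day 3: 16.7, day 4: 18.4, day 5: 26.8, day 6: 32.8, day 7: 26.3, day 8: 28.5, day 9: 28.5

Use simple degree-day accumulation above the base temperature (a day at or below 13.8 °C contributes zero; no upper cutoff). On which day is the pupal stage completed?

day 5

Daily DD above 13.8 °C: 7.1, 11.2, 2.9, 4.6, 13.0, 19.0, 12.5, 14.7, 14.7.
Cumulative: 7.1, 18.3, 21.2, 25.8, 38.8, 57.8, 70.3, 85.0, 99.7.
The total first reaches 34 DD on day 5.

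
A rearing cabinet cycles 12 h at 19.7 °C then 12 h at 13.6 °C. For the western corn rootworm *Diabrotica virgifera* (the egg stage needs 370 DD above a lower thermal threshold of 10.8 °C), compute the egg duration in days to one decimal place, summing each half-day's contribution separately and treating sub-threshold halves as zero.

63.2 days

Day half: max(0, 19.7 − 10.8) × 0.5 = 8.9 × 0.5 = 4.45 DD.
Night half: max(0, 13.6 − 10.8) × 0.5 = 2.8 × 0.5 = 1.40 DD.
Per 24 h: 5.85 DD/day.
Duration = 370 / 5.85 = 63.248 ≈ 63.2 days.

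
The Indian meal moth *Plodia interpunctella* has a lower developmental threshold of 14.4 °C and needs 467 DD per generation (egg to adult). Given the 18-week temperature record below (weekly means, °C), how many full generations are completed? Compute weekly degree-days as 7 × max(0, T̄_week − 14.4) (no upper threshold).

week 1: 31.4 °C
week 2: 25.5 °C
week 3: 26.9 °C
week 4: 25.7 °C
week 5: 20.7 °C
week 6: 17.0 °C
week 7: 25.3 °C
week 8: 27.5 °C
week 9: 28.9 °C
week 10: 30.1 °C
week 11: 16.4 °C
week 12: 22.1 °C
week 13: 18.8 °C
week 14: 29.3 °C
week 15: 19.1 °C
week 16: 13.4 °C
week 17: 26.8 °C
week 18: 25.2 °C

2 generations

Weekly DD (7 × max(0, T̄ − 14.4)): 119.0, 77.7, 87.5, 79.1, 44.1, 18.2, 76.3, 91.7, 101.5, 109.9, 14.0, 53.9, 30.8, 104.3, 32.9, 0.0, 86.8, 75.6.
Season total = 1203.3 DD.
Complete generations = ⌊1203.3 / 467⌋ = 2.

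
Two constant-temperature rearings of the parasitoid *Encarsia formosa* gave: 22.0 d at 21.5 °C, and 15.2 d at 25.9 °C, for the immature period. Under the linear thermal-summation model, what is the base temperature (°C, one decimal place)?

11.7 °C

Equal thermal constants: D₁(T₁ − T_b) = D₂(T₂ − T_b).
22.0·(21.5 − T_b) = 15.2·(25.9 − T_b)
T_b = (22.0·21.5 − 15.2·25.9) / (22.0 − 15.2) = 79.32 / 6.8 = 11.665 °C ≈ 11.7 °C.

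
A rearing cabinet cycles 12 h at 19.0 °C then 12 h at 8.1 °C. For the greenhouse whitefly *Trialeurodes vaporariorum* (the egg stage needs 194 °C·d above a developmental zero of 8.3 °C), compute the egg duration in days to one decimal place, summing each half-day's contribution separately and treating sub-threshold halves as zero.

36.3 days

Day half: max(0, 19.0 − 8.3) × 0.5 = 10.7 × 0.5 = 5.35 DD.
Night half: max(0, 8.1 − 8.3) × 0.5 = 0.0 × 0.5 = 0.00 DD.
Per 24 h: 5.35 DD/day.
Duration = 194 / 5.35 = 36.262 ≈ 36.3 days.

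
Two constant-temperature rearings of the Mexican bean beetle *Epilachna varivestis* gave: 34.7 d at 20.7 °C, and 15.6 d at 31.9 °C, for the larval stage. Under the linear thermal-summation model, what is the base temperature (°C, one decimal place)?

Equal thermal constants: D₁(T₁ − T_b) = D₂(T₂ − T_b).
34.7·(20.7 − T_b) = 15.6·(31.9 − T_b)
T_b = (34.7·20.7 − 15.6·31.9) / (34.7 − 15.6) = 220.65 / 19.1 = 11.552 °C ≈ 11.6 °C.

11.6 °C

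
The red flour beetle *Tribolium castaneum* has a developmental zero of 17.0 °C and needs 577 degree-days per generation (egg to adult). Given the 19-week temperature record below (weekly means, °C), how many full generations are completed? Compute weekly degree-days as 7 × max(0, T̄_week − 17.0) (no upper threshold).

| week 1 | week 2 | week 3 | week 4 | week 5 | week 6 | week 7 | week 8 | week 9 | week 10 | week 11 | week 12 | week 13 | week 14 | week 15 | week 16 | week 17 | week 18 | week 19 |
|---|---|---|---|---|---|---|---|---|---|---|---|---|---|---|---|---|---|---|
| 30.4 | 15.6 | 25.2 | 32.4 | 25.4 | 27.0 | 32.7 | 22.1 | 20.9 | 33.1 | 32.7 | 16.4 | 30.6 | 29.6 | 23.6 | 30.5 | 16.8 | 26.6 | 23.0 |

2 generations

Weekly DD (7 × max(0, T̄ − 17.0)): 93.8, 0.0, 57.4, 107.8, 58.8, 70.0, 109.9, 35.7, 27.3, 112.7, 109.9, 0.0, 95.2, 88.2, 46.2, 94.5, 0.0, 67.2, 42.0.
Season total = 1216.6 DD.
Complete generations = ⌊1216.6 / 577⌋ = 2.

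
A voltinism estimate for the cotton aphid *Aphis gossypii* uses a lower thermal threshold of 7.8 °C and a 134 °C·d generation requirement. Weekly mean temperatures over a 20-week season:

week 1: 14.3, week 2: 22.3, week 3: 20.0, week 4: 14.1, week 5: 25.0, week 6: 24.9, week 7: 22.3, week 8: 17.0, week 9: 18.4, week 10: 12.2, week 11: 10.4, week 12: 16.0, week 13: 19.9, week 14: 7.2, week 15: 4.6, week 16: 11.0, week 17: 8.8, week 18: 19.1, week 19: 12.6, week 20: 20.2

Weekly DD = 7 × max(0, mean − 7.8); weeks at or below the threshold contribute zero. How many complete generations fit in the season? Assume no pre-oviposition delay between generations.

Weekly DD (7 × max(0, T̄ − 7.8)): 45.5, 101.5, 85.4, 44.1, 120.4, 119.7, 101.5, 64.4, 74.2, 30.8, 18.2, 57.4, 84.7, 0.0, 0.0, 22.4, 7.0, 79.1, 33.6, 86.8.
Season total = 1176.7 DD.
Complete generations = ⌊1176.7 / 134⌋ = 8.

8 generations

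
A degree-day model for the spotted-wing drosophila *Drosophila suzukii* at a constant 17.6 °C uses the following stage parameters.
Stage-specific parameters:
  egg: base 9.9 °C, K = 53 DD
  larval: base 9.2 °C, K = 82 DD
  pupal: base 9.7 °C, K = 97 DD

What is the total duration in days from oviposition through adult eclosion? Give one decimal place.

28.9 days

egg: 53 / (17.6 − 9.9) = 53 / 7.7 = 6.883 d.
larval: 82 / (17.6 − 9.2) = 82 / 8.4 = 9.762 d.
pupal: 97 / (17.6 − 9.7) = 97 / 7.9 = 12.278 d.
Sum = 28.924 ≈ 28.9 days.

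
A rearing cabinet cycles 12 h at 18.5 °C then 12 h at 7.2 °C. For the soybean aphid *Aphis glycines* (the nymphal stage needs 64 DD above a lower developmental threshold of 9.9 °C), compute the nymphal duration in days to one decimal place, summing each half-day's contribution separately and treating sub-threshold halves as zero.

14.9 days

Day half: max(0, 18.5 − 9.9) × 0.5 = 8.6 × 0.5 = 4.30 DD.
Night half: max(0, 7.2 − 9.9) × 0.5 = 0.0 × 0.5 = 0.00 DD.
Per 24 h: 4.30 DD/day.
Duration = 64 / 4.30 = 14.884 ≈ 14.9 days.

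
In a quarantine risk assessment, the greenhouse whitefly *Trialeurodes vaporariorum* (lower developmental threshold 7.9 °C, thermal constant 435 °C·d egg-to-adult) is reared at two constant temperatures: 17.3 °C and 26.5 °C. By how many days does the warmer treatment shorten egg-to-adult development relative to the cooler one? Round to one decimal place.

At 17.3 °C: 435 / (17.3 − 7.9) = 435 / 9.4 = 46.277 d.
At 26.5 °C: 435 / (26.5 − 7.9) = 435 / 18.6 = 23.387 d.
Difference = |46.277 − 23.387| = 22.889 ≈ 22.9 days.

22.9 days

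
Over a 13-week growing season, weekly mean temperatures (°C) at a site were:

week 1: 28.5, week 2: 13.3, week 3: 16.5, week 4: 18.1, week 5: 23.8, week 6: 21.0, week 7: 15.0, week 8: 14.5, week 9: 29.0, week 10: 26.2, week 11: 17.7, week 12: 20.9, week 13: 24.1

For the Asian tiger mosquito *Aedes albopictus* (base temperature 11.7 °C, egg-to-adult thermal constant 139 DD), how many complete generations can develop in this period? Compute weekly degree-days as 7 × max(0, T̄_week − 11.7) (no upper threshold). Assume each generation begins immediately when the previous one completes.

Weekly DD (7 × max(0, T̄ − 11.7)): 117.6, 11.2, 33.6, 44.8, 84.7, 65.1, 23.1, 19.6, 121.1, 101.5, 42.0, 64.4, 86.8.
Season total = 815.5 DD.
Complete generations = ⌊815.5 / 139⌋ = 5.

5 generations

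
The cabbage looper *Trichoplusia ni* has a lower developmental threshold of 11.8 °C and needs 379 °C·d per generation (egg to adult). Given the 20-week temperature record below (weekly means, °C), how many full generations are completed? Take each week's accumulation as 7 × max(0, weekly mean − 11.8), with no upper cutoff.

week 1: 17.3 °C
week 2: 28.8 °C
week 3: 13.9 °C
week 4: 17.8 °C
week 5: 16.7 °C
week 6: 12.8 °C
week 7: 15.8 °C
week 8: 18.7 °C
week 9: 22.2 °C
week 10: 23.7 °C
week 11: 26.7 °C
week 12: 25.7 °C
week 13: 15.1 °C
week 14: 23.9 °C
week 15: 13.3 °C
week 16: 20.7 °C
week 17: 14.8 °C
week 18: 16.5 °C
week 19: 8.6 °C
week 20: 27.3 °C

2 generations

Weekly DD (7 × max(0, T̄ − 11.8)): 38.5, 119.0, 14.7, 42.0, 34.3, 7.0, 28.0, 48.3, 72.8, 83.3, 104.3, 97.3, 23.1, 84.7, 10.5, 62.3, 21.0, 32.9, 0.0, 108.5.
Season total = 1032.5 DD.
Complete generations = ⌊1032.5 / 379⌋ = 2.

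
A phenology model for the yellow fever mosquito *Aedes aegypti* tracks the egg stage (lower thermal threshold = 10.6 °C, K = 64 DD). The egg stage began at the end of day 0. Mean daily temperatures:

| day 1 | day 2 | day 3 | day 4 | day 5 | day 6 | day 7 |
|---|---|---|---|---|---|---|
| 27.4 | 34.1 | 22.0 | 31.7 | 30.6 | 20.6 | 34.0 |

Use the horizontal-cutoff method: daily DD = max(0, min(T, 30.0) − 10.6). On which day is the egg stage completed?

day 4

Daily DD above 10.6 °C (capped at 19.4): 16.8, 19.4, 11.4, 19.4, 19.4, 10.0, 19.4.
Cumulative: 16.8, 36.2, 47.6, 67.0, 86.4, 96.4, 115.8.
The total first reaches 64 DD on day 4.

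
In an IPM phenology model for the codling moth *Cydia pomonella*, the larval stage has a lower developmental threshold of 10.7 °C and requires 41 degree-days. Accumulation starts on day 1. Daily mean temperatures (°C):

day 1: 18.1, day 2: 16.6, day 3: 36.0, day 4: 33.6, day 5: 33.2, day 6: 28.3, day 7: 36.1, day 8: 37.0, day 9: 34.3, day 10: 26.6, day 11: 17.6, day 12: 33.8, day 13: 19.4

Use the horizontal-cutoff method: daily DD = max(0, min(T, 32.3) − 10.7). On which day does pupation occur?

day 4

Daily DD above 10.7 °C (capped at 21.6): 7.4, 5.9, 21.6, 21.6, 21.6, 17.6, 21.6, 21.6, 21.6, 15.9, 6.9, 21.6, 8.7.
Cumulative: 7.4, 13.3, 34.9, 56.5, 78.1, 95.7, 117.3, 138.9, 160.5, 176.4, 183.3, 204.9, 213.6.
The total first reaches 41 DD on day 4.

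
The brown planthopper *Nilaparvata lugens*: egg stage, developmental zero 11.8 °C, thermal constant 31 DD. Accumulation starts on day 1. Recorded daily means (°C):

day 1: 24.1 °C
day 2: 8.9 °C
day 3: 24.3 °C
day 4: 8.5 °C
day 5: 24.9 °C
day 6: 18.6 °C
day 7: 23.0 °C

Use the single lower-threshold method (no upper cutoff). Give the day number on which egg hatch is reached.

day 5

Daily DD above 11.8 °C: 12.3, 0.0, 12.5, 0.0, 13.1, 6.8, 11.2.
Cumulative: 12.3, 12.3, 24.8, 24.8, 37.9, 44.7, 55.9.
The total first reaches 31 DD on day 5.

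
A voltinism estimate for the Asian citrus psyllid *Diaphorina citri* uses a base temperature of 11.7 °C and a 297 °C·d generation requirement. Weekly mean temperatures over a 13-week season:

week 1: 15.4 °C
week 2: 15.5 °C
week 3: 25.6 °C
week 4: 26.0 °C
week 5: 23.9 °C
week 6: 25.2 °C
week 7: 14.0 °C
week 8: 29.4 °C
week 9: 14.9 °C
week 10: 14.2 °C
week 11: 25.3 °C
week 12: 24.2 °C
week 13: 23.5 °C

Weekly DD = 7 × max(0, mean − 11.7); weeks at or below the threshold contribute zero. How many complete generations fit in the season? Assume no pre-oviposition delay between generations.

Weekly DD (7 × max(0, T̄ − 11.7)): 25.9, 26.6, 97.3, 100.1, 85.4, 94.5, 16.1, 123.9, 22.4, 17.5, 95.2, 87.5, 82.6.
Season total = 875.0 DD.
Complete generations = ⌊875.0 / 297⌋ = 2.

2 generations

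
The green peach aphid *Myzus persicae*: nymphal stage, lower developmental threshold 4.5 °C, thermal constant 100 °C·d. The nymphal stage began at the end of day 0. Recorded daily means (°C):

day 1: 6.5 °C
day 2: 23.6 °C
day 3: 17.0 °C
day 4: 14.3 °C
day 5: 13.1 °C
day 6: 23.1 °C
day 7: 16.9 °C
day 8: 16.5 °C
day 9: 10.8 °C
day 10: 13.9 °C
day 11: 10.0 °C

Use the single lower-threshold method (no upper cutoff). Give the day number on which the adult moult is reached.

Daily DD above 4.5 °C: 2.0, 19.1, 12.5, 9.8, 8.6, 18.6, 12.4, 12.0, 6.3, 9.4, 5.5.
Cumulative: 2.0, 21.1, 33.6, 43.4, 52.0, 70.6, 83.0, 95.0, 101.3, 110.7, 116.2.
The total first reaches 100 DD on day 9.

day 9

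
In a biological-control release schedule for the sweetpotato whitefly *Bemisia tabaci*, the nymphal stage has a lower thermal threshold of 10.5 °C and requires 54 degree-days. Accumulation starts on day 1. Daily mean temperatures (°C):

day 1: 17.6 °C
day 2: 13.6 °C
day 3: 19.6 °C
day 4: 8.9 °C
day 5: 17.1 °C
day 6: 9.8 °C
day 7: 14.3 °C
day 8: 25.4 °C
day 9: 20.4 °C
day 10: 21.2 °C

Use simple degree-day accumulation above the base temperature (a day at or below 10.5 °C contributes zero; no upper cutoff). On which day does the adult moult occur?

day 9

Daily DD above 10.5 °C: 7.1, 3.1, 9.1, 0.0, 6.6, 0.0, 3.8, 14.9, 9.9, 10.7.
Cumulative: 7.1, 10.2, 19.3, 19.3, 25.9, 25.9, 29.7, 44.6, 54.5, 65.2.
The total first reaches 54 DD on day 9.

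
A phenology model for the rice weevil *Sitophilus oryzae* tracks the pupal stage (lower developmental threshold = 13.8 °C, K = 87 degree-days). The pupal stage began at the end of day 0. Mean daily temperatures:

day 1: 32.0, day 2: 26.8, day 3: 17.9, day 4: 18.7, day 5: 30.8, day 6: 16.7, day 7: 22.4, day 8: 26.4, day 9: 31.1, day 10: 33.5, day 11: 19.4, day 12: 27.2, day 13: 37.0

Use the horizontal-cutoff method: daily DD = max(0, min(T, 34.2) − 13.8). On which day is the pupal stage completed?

day 9

Daily DD above 13.8 °C (capped at 20.4): 18.2, 13.0, 4.1, 4.9, 17.0, 2.9, 8.6, 12.6, 17.3, 19.7, 5.6, 13.4, 20.4.
Cumulative: 18.2, 31.2, 35.3, 40.2, 57.2, 60.1, 68.7, 81.3, 98.6, 118.3, 123.9, 137.3, 157.7.
The total first reaches 87 DD on day 9.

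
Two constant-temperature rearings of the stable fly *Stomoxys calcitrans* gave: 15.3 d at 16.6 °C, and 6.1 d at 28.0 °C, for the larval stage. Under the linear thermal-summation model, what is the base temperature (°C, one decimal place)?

9.0 °C

Equal thermal constants: D₁(T₁ − T_b) = D₂(T₂ − T_b).
15.3·(16.6 − T_b) = 6.1·(28.0 − T_b)
T_b = (15.3·16.6 − 6.1·28.0) / (15.3 − 6.1) = 83.18 / 9.2 = 9.041 °C ≈ 9.0 °C.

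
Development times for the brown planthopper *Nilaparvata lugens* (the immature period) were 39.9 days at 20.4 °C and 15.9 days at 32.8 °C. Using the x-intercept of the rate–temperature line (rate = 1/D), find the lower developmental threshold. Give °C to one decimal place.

12.2 °C

Equal thermal constants: D₁(T₁ − T_b) = D₂(T₂ − T_b).
39.9·(20.4 − T_b) = 15.9·(32.8 − T_b)
T_b = (39.9·20.4 − 15.9·32.8) / (39.9 − 15.9) = 292.44 / 24.0 = 12.185 °C ≈ 12.2 °C.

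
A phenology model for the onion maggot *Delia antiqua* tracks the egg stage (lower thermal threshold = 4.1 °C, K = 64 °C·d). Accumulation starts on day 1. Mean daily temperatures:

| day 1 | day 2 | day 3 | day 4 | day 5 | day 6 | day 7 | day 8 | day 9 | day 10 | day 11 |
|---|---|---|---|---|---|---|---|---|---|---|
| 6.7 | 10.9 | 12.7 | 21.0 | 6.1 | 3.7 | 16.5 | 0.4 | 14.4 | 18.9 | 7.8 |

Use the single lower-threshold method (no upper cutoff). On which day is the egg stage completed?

Daily DD above 4.1 °C: 2.6, 6.8, 8.6, 16.9, 2.0, 0.0, 12.4, 0.0, 10.3, 14.8, 3.7.
Cumulative: 2.6, 9.4, 18.0, 34.9, 36.9, 36.9, 49.3, 49.3, 59.6, 74.4, 78.1.
The total first reaches 64 DD on day 10.

day 10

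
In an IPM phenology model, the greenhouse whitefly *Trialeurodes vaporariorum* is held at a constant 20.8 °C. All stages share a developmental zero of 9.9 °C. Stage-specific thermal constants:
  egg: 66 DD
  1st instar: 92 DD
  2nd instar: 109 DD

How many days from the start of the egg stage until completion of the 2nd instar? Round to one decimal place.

24.5 days

Daily accumulation at 20.8 °C = 20.8 − 9.9 = 10.9 DD/day.
Total K = 66 + 92 + 109 = 267 DD.
Total duration = 267 / 10.9 = 24.495 ≈ 24.5 days.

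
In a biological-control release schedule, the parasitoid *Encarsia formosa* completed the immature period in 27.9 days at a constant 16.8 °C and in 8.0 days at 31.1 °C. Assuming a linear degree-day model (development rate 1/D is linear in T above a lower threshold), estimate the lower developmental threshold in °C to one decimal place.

Equal thermal constants: D₁(T₁ − T_b) = D₂(T₂ − T_b).
27.9·(16.8 − T_b) = 8.0·(31.1 − T_b)
T_b = (27.9·16.8 − 8.0·31.1) / (27.9 − 8.0) = 219.92 / 19.9 = 11.051 °C ≈ 11.1 °C.

11.1 °C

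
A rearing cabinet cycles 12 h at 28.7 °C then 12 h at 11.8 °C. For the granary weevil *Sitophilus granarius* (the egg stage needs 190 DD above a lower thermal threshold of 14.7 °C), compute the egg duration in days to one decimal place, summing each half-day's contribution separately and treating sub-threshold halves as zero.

27.1 days

Day half: max(0, 28.7 − 14.7) × 0.5 = 14.0 × 0.5 = 7.00 DD.
Night half: max(0, 11.8 − 14.7) × 0.5 = 0.0 × 0.5 = 0.00 DD.
Per 24 h: 7.00 DD/day.
Duration = 190 / 7.00 = 27.143 ≈ 27.1 days.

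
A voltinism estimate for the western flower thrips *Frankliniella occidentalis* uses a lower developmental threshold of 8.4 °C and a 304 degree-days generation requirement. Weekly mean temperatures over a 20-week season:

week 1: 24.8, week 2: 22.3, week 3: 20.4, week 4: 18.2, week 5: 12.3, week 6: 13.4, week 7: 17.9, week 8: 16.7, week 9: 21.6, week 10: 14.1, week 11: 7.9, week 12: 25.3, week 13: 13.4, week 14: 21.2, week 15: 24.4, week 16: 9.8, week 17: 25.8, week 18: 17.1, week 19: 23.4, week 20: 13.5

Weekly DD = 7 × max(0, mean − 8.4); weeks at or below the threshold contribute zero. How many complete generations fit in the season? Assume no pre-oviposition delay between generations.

Weekly DD (7 × max(0, T̄ − 8.4)): 114.8, 97.3, 84.0, 68.6, 27.3, 35.0, 66.5, 58.1, 92.4, 39.9, 0.0, 118.3, 35.0, 89.6, 112.0, 9.8, 121.8, 60.9, 105.0, 35.7.
Season total = 1372.0 DD.
Complete generations = ⌊1372.0 / 304⌋ = 4.

4 generations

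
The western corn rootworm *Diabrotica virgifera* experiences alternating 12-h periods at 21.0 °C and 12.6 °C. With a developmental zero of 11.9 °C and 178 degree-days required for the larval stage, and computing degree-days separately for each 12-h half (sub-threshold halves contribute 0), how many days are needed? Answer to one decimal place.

Day half: max(0, 21.0 − 11.9) × 0.5 = 9.1 × 0.5 = 4.55 DD.
Night half: max(0, 12.6 − 11.9) × 0.5 = 0.7 × 0.5 = 0.35 DD.
Per 24 h: 4.90 DD/day.
Duration = 178 / 4.90 = 36.327 ≈ 36.3 days.

36.3 days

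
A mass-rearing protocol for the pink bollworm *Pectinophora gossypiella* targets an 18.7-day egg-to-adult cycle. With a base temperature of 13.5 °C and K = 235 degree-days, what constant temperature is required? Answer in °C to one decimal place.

Required daily accumulation = 235 / 18.7 = 12.567 DD/day.
T = T_base + 12.567 = 13.5 + 12.567 = 26.067 ≈ 26.1 °C.

26.1 °C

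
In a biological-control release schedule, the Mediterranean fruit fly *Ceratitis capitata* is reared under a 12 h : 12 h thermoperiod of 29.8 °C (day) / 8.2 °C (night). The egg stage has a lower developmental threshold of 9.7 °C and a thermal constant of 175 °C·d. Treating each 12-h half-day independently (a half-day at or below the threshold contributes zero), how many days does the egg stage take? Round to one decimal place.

17.4 days

Day half: max(0, 29.8 − 9.7) × 0.5 = 20.1 × 0.5 = 10.05 DD.
Night half: max(0, 8.2 − 9.7) × 0.5 = 0.0 × 0.5 = 0.00 DD.
Per 24 h: 10.05 DD/day.
Duration = 175 / 10.05 = 17.413 ≈ 17.4 days.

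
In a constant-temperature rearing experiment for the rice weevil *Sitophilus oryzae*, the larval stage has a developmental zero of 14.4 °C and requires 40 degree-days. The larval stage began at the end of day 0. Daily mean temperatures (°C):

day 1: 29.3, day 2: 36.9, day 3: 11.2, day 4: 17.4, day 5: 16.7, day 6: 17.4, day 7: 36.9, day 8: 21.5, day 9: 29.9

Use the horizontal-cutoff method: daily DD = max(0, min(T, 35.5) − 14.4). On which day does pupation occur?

day 5

Daily DD above 14.4 °C (capped at 21.1): 14.9, 21.1, 0.0, 3.0, 2.3, 3.0, 21.1, 7.1, 15.5.
Cumulative: 14.9, 36.0, 36.0, 39.0, 41.3, 44.3, 65.4, 72.5, 88.0.
The total first reaches 40 DD on day 5.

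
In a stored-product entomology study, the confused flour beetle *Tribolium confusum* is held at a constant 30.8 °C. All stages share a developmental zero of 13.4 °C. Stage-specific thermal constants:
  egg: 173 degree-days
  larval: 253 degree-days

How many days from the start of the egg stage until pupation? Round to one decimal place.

24.5 days

Daily accumulation at 30.8 °C = 30.8 − 13.4 = 17.4 DD/day.
Total K = 173 + 253 = 426 DD.
Total duration = 426 / 17.4 = 24.483 ≈ 24.5 days.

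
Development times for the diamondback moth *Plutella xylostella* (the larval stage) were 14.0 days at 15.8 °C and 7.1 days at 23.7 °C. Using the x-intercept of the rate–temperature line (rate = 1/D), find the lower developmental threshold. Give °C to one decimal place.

7.7 °C

Linear rate model ⇒ the product D·(T − T_b) is constant across temperatures.
14.0·(15.8 − T_b) = 7.1·(23.7 − T_b)
T_b = (14.0·15.8 − 7.1·23.7) / (14.0 − 7.1) = 52.93 / 6.9 = 7.671 °C ≈ 7.7 °C.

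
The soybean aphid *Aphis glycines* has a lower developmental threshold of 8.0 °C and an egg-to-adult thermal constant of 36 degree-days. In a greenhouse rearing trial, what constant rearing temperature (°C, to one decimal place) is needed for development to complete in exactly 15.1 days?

10.4 °C

Required daily accumulation = 36 / 15.1 = 2.384 DD/day.
T = T_base + 2.384 = 8.0 + 2.384 = 10.384 ≈ 10.4 °C.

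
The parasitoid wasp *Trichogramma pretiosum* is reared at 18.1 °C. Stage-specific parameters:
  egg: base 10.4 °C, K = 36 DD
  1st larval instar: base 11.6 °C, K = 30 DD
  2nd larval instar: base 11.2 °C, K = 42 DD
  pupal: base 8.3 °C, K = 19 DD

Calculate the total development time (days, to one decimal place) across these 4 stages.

17.3 days

egg: 36 / (18.1 − 10.4) = 36 / 7.7 = 4.675 d.
1st larval instar: 30 / (18.1 − 11.6) = 30 / 6.5 = 4.615 d.
2nd larval instar: 42 / (18.1 − 11.2) = 42 / 6.9 = 6.087 d.
pupal: 19 / (18.1 − 8.3) = 19 / 9.8 = 1.939 d.
Sum = 17.316 ≈ 17.3 days.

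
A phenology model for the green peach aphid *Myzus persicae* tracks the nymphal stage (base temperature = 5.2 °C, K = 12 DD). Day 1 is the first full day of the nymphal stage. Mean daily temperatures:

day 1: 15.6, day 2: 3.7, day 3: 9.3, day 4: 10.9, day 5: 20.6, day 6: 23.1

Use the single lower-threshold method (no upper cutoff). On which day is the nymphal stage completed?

Daily DD above 5.2 °C: 10.4, 0.0, 4.1, 5.7, 15.4, 17.9.
Cumulative: 10.4, 10.4, 14.5, 20.2, 35.6, 53.5.
The total first reaches 12 DD on day 3.

day 3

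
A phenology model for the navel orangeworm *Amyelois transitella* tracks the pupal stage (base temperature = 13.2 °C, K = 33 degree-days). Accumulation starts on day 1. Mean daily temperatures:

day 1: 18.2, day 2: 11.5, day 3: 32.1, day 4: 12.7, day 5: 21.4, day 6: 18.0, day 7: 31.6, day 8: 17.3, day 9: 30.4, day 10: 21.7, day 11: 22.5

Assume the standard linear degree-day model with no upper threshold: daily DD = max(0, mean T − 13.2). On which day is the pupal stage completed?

day 6

Daily DD above 13.2 °C: 5.0, 0.0, 18.9, 0.0, 8.2, 4.8, 18.4, 4.1, 17.2, 8.5, 9.3.
Cumulative: 5.0, 5.0, 23.9, 23.9, 32.1, 36.9, 55.3, 59.4, 76.6, 85.1, 94.4.
The total first reaches 33 DD on day 6.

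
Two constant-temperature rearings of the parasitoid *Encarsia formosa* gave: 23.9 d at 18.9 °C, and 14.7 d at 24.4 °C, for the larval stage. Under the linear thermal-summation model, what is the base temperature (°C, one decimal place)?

Equal thermal constants: D₁(T₁ − T_b) = D₂(T₂ − T_b).
23.9·(18.9 − T_b) = 14.7·(24.4 − T_b)
T_b = (23.9·18.9 − 14.7·24.4) / (23.9 − 14.7) = 93.03 / 9.2 = 10.112 °C ≈ 10.1 °C.

10.1 °C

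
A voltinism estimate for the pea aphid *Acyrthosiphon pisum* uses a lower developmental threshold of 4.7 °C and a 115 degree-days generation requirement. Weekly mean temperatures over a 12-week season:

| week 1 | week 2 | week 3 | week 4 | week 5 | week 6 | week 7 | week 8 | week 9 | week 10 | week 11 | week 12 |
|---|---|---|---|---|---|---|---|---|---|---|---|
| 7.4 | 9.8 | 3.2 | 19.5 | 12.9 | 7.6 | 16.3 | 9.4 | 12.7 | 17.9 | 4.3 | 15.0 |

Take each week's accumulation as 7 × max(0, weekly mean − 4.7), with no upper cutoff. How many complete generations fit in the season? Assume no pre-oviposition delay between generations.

Weekly DD (7 × max(0, T̄ − 4.7)): 18.9, 35.7, 0.0, 103.6, 57.4, 20.3, 81.2, 32.9, 56.0, 92.4, 0.0, 72.1.
Season total = 570.5 DD.
Complete generations = ⌊570.5 / 115⌋ = 4.

4 generations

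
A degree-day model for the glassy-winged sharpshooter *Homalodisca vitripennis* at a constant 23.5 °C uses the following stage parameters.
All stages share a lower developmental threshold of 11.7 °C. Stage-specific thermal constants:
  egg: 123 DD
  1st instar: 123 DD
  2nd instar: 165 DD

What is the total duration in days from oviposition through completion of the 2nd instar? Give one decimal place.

Daily accumulation at 23.5 °C = 23.5 − 11.7 = 11.8 DD/day.
Total K = 123 + 123 + 165 = 411 DD.
Total duration = 411 / 11.8 = 34.831 ≈ 34.8 days.

34.8 days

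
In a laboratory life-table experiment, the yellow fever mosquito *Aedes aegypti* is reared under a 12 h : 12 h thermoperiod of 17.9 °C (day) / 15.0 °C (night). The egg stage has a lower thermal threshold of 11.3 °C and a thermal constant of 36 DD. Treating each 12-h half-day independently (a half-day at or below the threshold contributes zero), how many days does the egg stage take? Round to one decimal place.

Day half: max(0, 17.9 − 11.3) × 0.5 = 6.6 × 0.5 = 3.30 DD.
Night half: max(0, 15.0 − 11.3) × 0.5 = 3.7 × 0.5 = 1.85 DD.
Per 24 h: 5.15 DD/day.
Duration = 36 / 5.15 = 6.990 ≈ 7.0 days.

7.0 days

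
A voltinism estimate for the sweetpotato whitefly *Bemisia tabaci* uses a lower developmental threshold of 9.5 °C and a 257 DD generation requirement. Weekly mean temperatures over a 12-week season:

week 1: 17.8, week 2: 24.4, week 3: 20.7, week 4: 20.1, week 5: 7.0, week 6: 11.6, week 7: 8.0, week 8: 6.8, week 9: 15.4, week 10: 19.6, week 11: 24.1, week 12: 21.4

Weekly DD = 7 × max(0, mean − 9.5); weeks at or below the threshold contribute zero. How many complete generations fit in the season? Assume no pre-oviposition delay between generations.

2 generations

Weekly DD (7 × max(0, T̄ − 9.5)): 58.1, 104.3, 78.4, 74.2, 0.0, 14.7, 0.0, 0.0, 41.3, 70.7, 102.2, 83.3.
Season total = 627.2 DD.
Complete generations = ⌊627.2 / 257⌋ = 2.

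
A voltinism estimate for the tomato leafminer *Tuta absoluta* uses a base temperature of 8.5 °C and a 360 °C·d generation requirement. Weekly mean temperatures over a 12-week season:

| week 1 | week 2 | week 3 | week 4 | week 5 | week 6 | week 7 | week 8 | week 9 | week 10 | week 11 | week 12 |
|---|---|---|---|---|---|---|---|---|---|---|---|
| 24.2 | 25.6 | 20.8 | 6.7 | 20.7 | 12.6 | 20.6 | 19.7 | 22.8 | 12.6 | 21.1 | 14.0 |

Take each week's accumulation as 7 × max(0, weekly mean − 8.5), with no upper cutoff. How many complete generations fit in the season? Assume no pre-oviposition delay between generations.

2 generations

Weekly DD (7 × max(0, T̄ − 8.5)): 109.9, 119.7, 86.1, 0.0, 85.4, 28.7, 84.7, 78.4, 100.1, 28.7, 88.2, 38.5.
Season total = 848.4 DD.
Complete generations = ⌊848.4 / 360⌋ = 2.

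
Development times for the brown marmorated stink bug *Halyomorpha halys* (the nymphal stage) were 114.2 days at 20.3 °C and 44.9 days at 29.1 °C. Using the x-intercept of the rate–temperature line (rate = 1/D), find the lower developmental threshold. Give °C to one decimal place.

14.6 °C

Linear rate model ⇒ the product D·(T − T_b) is constant across temperatures.
114.2·(20.3 − T_b) = 44.9·(29.1 − T_b)
T_b = (114.2·20.3 − 44.9·29.1) / (114.2 − 44.9) = 1011.67 / 69.3 = 14.598 °C ≈ 14.6 °C.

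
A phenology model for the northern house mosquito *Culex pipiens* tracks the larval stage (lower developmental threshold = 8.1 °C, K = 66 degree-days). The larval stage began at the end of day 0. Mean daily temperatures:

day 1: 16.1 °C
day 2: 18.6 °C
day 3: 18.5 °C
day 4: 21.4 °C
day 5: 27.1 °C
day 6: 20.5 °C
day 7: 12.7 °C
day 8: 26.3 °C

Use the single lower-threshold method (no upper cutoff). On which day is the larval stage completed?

day 6

Daily DD above 8.1 °C: 8.0, 10.5, 10.4, 13.3, 19.0, 12.4, 4.6, 18.2.
Cumulative: 8.0, 18.5, 28.9, 42.2, 61.2, 73.6, 78.2, 96.4.
The total first reaches 66 DD on day 6.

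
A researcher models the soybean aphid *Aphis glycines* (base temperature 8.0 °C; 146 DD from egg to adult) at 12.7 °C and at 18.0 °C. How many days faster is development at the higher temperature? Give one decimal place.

At 12.7 °C: 146 / (12.7 − 8.0) = 146 / 4.7 = 31.064 d.
At 18.0 °C: 146 / (18.0 − 8.0) = 146 / 10.0 = 14.600 d.
Difference = |31.064 − 14.600| = 16.464 ≈ 16.5 days.

16.5 days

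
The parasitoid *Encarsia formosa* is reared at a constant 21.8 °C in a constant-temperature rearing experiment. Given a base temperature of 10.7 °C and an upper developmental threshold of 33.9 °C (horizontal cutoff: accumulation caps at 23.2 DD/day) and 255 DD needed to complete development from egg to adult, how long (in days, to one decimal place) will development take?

23.0 days

Daily accumulation = 21.8 − 10.7 = 11.1 DD/day.
Duration = 255 / 11.1 = 22.973 ≈ 23.0 days.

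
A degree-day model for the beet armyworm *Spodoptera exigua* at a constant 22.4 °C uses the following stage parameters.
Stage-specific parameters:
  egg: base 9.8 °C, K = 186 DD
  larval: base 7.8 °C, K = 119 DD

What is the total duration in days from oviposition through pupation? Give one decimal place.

22.9 days

egg: 186 / (22.4 − 9.8) = 186 / 12.6 = 14.762 d.
larval: 119 / (22.4 − 7.8) = 119 / 14.6 = 8.151 d.
Sum = 22.913 ≈ 22.9 days.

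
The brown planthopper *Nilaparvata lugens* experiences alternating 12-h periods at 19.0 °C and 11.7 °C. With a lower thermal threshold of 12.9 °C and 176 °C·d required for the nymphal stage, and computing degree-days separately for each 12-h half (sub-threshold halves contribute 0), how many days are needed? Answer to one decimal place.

57.7 days

Day half: max(0, 19.0 − 12.9) × 0.5 = 6.1 × 0.5 = 3.05 DD.
Night half: max(0, 11.7 − 12.9) × 0.5 = 0.0 × 0.5 = 0.00 DD.
Per 24 h: 3.05 DD/day.
Duration = 176 / 3.05 = 57.705 ≈ 57.7 days.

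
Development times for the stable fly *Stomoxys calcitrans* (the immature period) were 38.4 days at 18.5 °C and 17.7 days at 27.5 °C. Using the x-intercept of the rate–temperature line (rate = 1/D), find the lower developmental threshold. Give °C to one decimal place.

10.8 °C

Under the model K = D·(T − T_b), so D₁·(T₁ − T_b) = D₂·(T₂ − T_b).
38.4·(18.5 − T_b) = 17.7·(27.5 − T_b)
T_b = (38.4·18.5 − 17.7·27.5) / (38.4 − 17.7) = 223.65 / 20.7 = 10.804 °C ≈ 10.8 °C.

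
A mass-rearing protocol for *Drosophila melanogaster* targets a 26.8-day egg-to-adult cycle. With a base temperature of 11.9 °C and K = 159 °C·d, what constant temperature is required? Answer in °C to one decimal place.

Required daily accumulation = 159 / 26.8 = 5.933 DD/day.
T = T_base + 5.933 = 11.9 + 5.933 = 17.833 ≈ 17.8 °C.

17.8 °C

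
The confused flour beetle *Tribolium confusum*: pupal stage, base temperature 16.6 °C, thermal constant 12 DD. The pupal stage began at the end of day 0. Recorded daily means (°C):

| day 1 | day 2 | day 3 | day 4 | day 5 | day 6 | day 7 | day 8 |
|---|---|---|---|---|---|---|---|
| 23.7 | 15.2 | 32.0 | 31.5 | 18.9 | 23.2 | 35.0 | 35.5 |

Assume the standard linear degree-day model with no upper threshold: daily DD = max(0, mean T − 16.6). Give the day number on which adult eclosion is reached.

Daily DD above 16.6 °C: 7.1, 0.0, 15.4, 14.9, 2.3, 6.6, 18.4, 18.9.
Cumulative: 7.1, 7.1, 22.5, 37.4, 39.7, 46.3, 64.7, 83.6.
The total first reaches 12 DD on day 3.

day 3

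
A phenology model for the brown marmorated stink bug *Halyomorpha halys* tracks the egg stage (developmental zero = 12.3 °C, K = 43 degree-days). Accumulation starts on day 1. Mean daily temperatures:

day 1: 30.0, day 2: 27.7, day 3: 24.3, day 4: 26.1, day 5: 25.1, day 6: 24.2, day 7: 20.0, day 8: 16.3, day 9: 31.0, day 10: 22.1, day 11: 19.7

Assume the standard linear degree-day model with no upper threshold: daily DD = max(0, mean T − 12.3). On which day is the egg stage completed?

Daily DD above 12.3 °C: 17.7, 15.4, 12.0, 13.8, 12.8, 11.9, 7.7, 4.0, 18.7, 9.8, 7.4.
Cumulative: 17.7, 33.1, 45.1, 58.9, 71.7, 83.6, 91.3, 95.3, 114.0, 123.8, 131.2.
The total first reaches 43 DD on day 3.

day 3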